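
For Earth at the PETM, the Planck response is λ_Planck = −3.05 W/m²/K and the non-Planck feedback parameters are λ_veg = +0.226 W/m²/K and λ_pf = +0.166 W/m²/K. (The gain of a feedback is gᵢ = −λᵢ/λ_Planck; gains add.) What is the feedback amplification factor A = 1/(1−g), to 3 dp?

1.147

Convert to gains: g_veg = 0.226/3.05 = 0.0741; g_pf = 0.166/3.05 = 0.05443.
Total gain g = 0.12853.
A = 1/(1 − 0.12853) = 1.147.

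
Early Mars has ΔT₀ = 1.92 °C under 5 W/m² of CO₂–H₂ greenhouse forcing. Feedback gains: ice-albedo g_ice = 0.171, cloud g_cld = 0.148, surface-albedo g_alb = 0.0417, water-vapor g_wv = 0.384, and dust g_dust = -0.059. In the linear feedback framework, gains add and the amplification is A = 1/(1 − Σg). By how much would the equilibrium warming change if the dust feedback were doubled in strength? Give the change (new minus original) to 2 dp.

-0.97 °C

Original: g = 0.6857, ΔT = 1.92/(1−0.6857) = 6.1088 °C.
With doubled dust: g' = 0.6267, ΔT' = 1.92/(1−0.6267) = 5.1433 °C.
Change = 5.1433 − 6.1088 = -0.97 °C.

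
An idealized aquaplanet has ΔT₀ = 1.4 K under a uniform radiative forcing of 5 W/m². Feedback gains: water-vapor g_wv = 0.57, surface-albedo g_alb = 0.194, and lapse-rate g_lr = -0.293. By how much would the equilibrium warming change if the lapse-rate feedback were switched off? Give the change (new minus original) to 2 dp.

3.29 K

Original: g = 0.471, ΔT = 1.4/(1−0.471) = 2.6465 K.
Without lapse-rate: g' = 0.764, ΔT' = 1.4/(1−0.764) = 5.9322 K.
Change = 5.9322 − 2.6465 = 3.29 K.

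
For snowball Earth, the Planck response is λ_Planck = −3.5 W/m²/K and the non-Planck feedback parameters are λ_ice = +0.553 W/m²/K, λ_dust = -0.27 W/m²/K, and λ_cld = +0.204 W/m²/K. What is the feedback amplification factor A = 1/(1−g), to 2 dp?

Convert to gains: g_ice = 0.553/3.5 = 0.158; g_dust = -0.27/3.5 = -0.07714; g_cld = 0.204/3.5 = 0.05829.
Total gain g = 0.13915.
A = 1/(1 − 0.13915) = 1.16.

1.16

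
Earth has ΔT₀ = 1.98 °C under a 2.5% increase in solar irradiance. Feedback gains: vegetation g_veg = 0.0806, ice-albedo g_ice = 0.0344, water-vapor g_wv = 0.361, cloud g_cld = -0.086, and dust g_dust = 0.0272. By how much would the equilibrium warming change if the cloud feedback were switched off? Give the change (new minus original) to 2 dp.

Original: g = 0.4172, ΔT = 1.98/(1−0.4172) = 3.3974 °C.
Without cloud: g' = 0.5032, ΔT' = 1.98/(1−0.5032) = 3.9855 °C.
Change = 3.9855 − 3.3974 = 0.59 °C.

0.59 °C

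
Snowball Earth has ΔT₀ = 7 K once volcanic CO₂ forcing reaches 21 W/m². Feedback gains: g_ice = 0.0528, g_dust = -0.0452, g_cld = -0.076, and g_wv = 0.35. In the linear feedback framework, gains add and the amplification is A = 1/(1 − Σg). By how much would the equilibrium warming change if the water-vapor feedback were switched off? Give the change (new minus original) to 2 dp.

Original: g = 0.2816, ΔT = 7/(1−0.2816) = 9.7439 K.
Without water-vapor: g' = -0.0684, ΔT' = 7/(1+0.0684) = 6.5519 K.
Change = 6.5519 − 9.7439 = -3.19 K.

-3.19 K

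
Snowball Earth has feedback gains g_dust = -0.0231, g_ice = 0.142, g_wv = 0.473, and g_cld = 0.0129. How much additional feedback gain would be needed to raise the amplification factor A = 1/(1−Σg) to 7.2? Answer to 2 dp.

Current total gain = 0.6048.
Target gain for A = 7.2: g* = 1 − 1/7.2 = 0.8611.
Additional gain needed = 0.8611 − 0.6048 = 0.26.

0.26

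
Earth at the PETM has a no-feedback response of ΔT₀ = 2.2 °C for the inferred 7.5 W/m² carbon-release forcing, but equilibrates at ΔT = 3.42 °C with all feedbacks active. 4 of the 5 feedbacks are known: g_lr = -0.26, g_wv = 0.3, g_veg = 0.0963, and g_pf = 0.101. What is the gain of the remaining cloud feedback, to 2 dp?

0.12

Amplification A = ΔT/ΔT₀ = 3.42/2.2 = 1.555.
Total gain g = 1 − 1/A = 1 − 1/1.555 = 0.3569.
Known gains sum to -0.26 + 0.3 + 0.0963 + 0.101 = 0.2373.
g_cld = 0.3569 − 0.2373 = 0.12.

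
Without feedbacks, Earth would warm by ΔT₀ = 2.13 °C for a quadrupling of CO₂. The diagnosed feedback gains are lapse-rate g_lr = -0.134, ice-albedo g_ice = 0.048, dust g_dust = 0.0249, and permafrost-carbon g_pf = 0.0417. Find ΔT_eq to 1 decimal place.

2.1 °C

Total gain g = -0.134 + 0.048 + 0.0249 + 0.0417 = -0.0194.
Amplification A = 1/(1 + 0.0194) = 0.981.
ΔT = 2.13 × 0.981 = 2.1 °C.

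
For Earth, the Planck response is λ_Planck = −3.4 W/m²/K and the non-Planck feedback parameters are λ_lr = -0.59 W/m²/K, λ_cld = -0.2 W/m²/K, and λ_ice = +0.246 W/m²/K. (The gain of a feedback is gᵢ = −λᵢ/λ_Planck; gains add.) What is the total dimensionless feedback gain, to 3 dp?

-0.160

Convert to gains: g_lr = -0.59/3.4 = -0.1735; g_cld = -0.2/3.4 = -0.05882; g_ice = 0.246/3.4 = 0.07235.
Total gain g = -0.15997.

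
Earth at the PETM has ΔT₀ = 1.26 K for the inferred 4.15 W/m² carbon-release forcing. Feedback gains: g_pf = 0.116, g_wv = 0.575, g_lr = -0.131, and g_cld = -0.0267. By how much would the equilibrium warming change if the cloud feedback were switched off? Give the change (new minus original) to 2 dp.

0.16 K

Original: g = 0.5333, ΔT = 1.26/(1−0.5333) = 2.6998 K.
Without cloud: g' = 0.56, ΔT' = 1.26/(1−0.56) = 2.8636 K.
Change = 2.8636 − 2.6998 = 0.16 K.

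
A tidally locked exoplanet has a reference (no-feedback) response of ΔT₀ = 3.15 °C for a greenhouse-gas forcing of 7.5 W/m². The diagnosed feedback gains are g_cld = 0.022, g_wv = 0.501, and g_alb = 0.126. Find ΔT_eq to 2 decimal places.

Total gain g = 0.022 + 0.501 + 0.126 = 0.649.
Amplification A = 1/(1 − 0.649) = 2.849.
ΔT = 3.15 × 2.849 = 8.97 °C.

8.97 °C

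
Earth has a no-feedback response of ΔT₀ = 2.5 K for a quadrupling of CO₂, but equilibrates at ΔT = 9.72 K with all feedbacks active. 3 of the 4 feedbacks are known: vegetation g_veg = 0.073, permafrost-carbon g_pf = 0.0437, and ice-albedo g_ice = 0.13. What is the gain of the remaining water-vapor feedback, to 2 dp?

Amplification A = ΔT/ΔT₀ = 9.72/2.5 = 3.888.
Total gain g = 1 − 1/A = 1 − 1/3.888 = 0.7428.
Known gains sum to 0.073 + 0.0437 + 0.13 = 0.2467.
g_wv = 0.7428 − 0.2467 = 0.50.

0.50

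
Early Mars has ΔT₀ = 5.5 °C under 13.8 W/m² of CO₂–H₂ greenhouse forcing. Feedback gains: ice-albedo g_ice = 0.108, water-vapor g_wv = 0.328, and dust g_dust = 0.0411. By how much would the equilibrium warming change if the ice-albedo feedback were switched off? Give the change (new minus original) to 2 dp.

Original: g = 0.4771, ΔT = 5.5/(1−0.4771) = 10.5183 °C.
Without ice-albedo: g' = 0.3691, ΔT' = 5.5/(1−0.3691) = 8.7177 °C.
Change = 8.7177 − 10.5183 = -1.80 °C.

-1.80 °C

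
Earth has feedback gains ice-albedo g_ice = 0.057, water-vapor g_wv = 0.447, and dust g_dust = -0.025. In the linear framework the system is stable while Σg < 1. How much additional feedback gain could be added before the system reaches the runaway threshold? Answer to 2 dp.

Current total gain = 0.057 + 0.447 − 0.025 = 0.479.
Margin to runaway = 1 − 0.479 = 0.52.

0.52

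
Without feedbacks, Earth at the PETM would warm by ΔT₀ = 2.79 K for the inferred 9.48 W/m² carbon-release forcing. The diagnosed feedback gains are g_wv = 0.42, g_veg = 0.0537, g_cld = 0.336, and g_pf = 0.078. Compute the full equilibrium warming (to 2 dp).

Total gain g = 0.42 + 0.0537 + 0.336 + 0.078 = 0.8877.
Amplification A = 1/(1 − 0.8877) = 8.905.
ΔT = 2.79 × 8.905 = 24.84 K.

24.84 K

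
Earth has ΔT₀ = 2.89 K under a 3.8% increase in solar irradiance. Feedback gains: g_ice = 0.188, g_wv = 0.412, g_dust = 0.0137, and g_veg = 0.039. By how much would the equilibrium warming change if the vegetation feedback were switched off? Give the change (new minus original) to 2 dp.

-0.84 K

Original: g = 0.6527, ΔT = 2.89/(1−0.6527) = 8.3213 K.
Without vegetation: g' = 0.6137, ΔT' = 2.89/(1−0.6137) = 7.4812 K.
Change = 7.4812 − 8.3213 = -0.84 K.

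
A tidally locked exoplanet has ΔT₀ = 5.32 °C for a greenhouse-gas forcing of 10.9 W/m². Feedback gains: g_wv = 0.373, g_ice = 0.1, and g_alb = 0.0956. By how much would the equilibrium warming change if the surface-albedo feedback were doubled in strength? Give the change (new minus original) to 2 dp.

3.51 °C

Original: g = 0.5686, ΔT = 5.32/(1−0.5686) = 12.3319 °C.
With doubled surface-albedo: g' = 0.6642, ΔT' = 5.32/(1−0.6642) = 15.8428 °C.
Change = 15.8428 − 12.3319 = 3.51 °C.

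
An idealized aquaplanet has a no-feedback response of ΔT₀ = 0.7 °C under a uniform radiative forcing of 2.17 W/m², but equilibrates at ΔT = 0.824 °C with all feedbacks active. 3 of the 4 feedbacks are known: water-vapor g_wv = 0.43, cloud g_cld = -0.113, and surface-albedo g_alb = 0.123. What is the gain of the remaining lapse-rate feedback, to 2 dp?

-0.29

Amplification A = ΔT/ΔT₀ = 0.824/0.7 = 1.177.
Total gain g = 1 − 1/A = 1 − 1/1.177 = 0.1504.
Known gains sum to 0.43 − 0.113 + 0.123 = 0.44.
g_lr = 0.1504 − 0.44 = -0.29.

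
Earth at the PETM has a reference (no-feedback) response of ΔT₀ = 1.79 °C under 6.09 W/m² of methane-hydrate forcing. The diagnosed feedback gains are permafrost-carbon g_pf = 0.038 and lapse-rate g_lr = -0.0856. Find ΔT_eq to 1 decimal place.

1.7 °C

Total gain g = 0.038 − 0.0856 = -0.0476.
Amplification A = 1/(1 + 0.0476) = 0.9546.
ΔT = 1.79 × 0.9546 = 1.7 °C.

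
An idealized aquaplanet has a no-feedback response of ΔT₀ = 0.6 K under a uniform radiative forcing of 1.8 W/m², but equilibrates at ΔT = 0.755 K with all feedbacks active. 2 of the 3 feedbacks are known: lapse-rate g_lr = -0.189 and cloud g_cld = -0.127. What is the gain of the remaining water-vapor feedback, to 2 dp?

Amplification A = ΔT/ΔT₀ = 0.755/0.6 = 1.258.
Total gain g = 1 − 1/A = 1 − 1/1.258 = 0.2051.
Known gains sum to -0.189 − 0.127 = -0.316.
g_wv = 0.2051 + 0.316 = 0.52.

0.52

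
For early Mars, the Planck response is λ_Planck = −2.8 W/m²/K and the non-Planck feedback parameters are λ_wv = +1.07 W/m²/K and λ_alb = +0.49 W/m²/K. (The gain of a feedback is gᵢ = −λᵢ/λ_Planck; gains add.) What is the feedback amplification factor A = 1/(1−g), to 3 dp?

2.258

Convert to gains: g_wv = 1.07/2.8 = 0.3821; g_alb = 0.49/2.8 = 0.175.
Total gain g = 0.5571.
A = 1/(1 − 0.5571) = 2.258.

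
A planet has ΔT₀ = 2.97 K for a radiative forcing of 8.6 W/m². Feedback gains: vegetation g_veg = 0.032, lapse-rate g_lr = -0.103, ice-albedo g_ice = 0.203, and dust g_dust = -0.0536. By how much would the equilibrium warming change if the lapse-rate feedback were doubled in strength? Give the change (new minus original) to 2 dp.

Original: g = 0.0784, ΔT = 2.97/(1−0.0784) = 3.2227 K.
With doubled lapse-rate: g' = -0.0246, ΔT' = 2.97/(1+0.0246) = 2.8987 K.
Change = 2.8987 − 3.2227 = -0.32 K.

-0.32 K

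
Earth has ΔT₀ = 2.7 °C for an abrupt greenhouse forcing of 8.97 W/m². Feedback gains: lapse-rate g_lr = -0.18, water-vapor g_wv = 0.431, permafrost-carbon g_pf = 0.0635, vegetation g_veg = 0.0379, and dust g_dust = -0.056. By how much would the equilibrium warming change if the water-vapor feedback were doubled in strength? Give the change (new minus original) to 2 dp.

Original: g = 0.2964, ΔT = 2.7/(1−0.2964) = 3.8374 °C.
With doubled water-vapor: g' = 0.7274, ΔT' = 2.7/(1−0.7274) = 9.9046 °C.
Change = 9.9046 − 3.8374 = 6.07 °C.

6.07 °C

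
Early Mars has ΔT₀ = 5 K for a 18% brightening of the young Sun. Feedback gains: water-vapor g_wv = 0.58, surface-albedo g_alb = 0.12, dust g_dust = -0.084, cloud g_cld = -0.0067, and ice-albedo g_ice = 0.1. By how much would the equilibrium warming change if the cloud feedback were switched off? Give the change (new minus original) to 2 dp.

0.41 K

Original: g = 0.7093, ΔT = 5/(1−0.7093) = 17.1999 K.
Without cloud: g' = 0.716, ΔT' = 5/(1−0.716) = 17.6056 K.
Change = 17.6056 − 17.1999 = 0.41 K.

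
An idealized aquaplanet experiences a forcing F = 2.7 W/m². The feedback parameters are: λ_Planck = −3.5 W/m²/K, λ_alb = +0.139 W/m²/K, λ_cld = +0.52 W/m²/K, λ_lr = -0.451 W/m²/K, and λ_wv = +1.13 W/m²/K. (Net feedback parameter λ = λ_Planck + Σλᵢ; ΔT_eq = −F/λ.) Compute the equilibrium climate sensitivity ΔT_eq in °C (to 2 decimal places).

1.25 °C

Net feedback parameter λ = (−3.5) + (+0.139) + (+0.52) + (-0.451) + (+1.13) = -2.162 W/m²/K.
ΔT = −F/λ = −2.7/(-2.162) = 1.25 °C.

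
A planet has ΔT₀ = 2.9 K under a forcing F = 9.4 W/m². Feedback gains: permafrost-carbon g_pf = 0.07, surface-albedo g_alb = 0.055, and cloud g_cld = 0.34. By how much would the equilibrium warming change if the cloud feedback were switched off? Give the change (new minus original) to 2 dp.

Original: g = 0.465, ΔT = 2.9/(1−0.465) = 5.4206 K.
Without cloud: g' = 0.125, ΔT' = 2.9/(1−0.125) = 3.3143 K.
Change = 3.3143 − 5.4206 = -2.11 K.

-2.11 K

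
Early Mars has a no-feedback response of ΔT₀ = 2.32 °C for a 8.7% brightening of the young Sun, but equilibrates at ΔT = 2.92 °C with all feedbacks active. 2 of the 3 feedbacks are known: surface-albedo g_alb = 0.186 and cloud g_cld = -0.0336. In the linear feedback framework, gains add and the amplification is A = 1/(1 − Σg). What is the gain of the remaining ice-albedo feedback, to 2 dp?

0.05

Amplification A = ΔT/ΔT₀ = 2.92/2.32 = 1.259.
Total gain g = 1 − 1/A = 1 − 1/1.259 = 0.2057.
Known gains sum to 0.186 − 0.0336 = 0.1524.
g_ice = 0.2057 − 0.1524 = 0.05.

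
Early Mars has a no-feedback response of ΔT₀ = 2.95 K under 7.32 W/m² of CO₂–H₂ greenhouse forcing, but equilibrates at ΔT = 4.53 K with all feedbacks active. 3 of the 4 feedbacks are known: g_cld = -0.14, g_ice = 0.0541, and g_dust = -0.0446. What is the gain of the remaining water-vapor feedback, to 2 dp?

0.48

Amplification A = ΔT/ΔT₀ = 4.53/2.95 = 1.536.
Total gain g = 1 − 1/A = 1 − 1/1.536 = 0.349.
Known gains sum to -0.14 + 0.0541 − 0.0446 = -0.1305.
g_wv = 0.349 + 0.1305 = 0.48.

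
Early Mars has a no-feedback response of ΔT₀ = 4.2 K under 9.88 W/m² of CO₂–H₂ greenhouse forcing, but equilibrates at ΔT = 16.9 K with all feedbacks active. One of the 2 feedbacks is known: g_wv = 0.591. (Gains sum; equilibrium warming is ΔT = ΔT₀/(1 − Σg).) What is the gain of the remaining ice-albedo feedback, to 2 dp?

Amplification A = ΔT/ΔT₀ = 16.9/4.2 = 4.024.
Total gain g = 1 − 1/A = 1 − 1/4.024 = 0.7515.
The known gain is 0.591.
g_ice = 0.7515 − 0.591 = 0.16.

0.16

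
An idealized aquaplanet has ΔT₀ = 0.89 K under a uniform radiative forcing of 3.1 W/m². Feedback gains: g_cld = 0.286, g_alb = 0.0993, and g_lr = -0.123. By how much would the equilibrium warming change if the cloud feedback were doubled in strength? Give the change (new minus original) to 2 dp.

0.76 K

Original: g = 0.2623, ΔT = 0.89/(1−0.2623) = 1.2065 K.
With doubled cloud: g' = 0.5483, ΔT' = 0.89/(1−0.5483) = 1.9703 K.
Change = 1.9703 − 1.2065 = 0.76 K.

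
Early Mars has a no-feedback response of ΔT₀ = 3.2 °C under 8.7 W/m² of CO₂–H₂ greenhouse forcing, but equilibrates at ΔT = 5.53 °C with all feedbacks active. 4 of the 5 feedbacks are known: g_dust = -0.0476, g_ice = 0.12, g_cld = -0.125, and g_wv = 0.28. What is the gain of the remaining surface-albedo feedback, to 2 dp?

Amplification A = ΔT/ΔT₀ = 5.53/3.2 = 1.728.
Total gain g = 1 − 1/A = 1 − 1/1.728 = 0.4213.
Known gains sum to -0.0476 + 0.12 − 0.125 + 0.28 = 0.2274.
g_alb = 0.4213 − 0.2274 = 0.19.

0.19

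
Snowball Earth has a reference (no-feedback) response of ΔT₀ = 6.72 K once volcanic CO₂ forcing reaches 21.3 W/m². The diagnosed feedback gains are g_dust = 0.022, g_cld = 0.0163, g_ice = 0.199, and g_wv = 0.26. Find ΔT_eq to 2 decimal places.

Total gain g = 0.022 + 0.0163 + 0.199 + 0.26 = 0.4973.
Amplification A = 1/(1 − 0.4973) = 1.989.
ΔT = 6.72 × 1.989 = 13.37 K.

13.37 K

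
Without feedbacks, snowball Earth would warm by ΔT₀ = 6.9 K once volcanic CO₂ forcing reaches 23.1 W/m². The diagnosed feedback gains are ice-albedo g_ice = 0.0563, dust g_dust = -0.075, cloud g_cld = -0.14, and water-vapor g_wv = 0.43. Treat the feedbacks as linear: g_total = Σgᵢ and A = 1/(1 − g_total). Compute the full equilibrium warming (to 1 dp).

Total gain g = 0.0563 − 0.075 − 0.14 + 0.43 = 0.2713.
Amplification A = 1/(1 − 0.2713) = 1.372.
ΔT = 6.9 × 1.372 = 9.5 K.

9.5 K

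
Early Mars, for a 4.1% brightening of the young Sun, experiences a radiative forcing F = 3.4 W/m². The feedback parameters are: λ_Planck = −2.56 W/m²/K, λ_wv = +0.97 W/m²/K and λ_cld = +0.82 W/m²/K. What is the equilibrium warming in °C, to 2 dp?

4.42 °C

Net feedback parameter λ = (−2.56) + (+0.97) + (+0.82) = -0.77 W/m²/K.
ΔT = −F/λ = −3.4/(-0.77) = 4.42 °C.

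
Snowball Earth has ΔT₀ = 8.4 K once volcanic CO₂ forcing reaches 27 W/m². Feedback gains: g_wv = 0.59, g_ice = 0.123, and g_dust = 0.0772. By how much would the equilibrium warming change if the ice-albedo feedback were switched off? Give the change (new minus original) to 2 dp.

Original: g = 0.7902, ΔT = 8.4/(1−0.7902) = 40.0381 K.
Without ice-albedo: g' = 0.6672, ΔT' = 8.4/(1−0.6672) = 25.2404 K.
Change = 25.2404 − 40.0381 = -14.80 K.

-14.80 K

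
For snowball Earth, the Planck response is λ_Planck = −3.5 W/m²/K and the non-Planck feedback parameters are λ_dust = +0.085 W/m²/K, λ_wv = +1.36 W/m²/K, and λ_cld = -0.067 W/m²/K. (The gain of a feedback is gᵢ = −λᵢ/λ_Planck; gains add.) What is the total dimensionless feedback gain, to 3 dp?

Convert to gains: g_dust = 0.085/3.5 = 0.02429; g_wv = 1.36/3.5 = 0.3886; g_cld = -0.067/3.5 = -0.01914.
Total gain g = 0.39375.

0.394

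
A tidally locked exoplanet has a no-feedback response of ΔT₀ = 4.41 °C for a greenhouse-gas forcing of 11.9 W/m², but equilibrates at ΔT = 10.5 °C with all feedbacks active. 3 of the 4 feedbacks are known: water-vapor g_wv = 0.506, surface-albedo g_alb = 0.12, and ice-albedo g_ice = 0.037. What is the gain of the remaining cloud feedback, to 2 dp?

Amplification A = ΔT/ΔT₀ = 10.5/4.41 = 2.381.
Total gain g = 1 − 1/A = 1 − 1/2.381 = 0.58.
Known gains sum to 0.506 + 0.12 + 0.037 = 0.663.
g_cld = 0.58 − 0.663 = -0.08.

-0.08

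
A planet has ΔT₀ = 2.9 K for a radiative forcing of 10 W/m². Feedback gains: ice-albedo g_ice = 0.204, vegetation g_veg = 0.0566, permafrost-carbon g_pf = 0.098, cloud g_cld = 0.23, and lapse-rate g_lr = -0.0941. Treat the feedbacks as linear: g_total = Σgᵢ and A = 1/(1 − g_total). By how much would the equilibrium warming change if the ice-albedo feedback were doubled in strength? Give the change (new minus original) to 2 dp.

Original: g = 0.4945, ΔT = 2.9/(1−0.4945) = 5.7369 K.
With doubled ice-albedo: g' = 0.6985, ΔT' = 2.9/(1−0.6985) = 9.6186 K.
Change = 9.6186 − 5.7369 = 3.88 K.

3.88 K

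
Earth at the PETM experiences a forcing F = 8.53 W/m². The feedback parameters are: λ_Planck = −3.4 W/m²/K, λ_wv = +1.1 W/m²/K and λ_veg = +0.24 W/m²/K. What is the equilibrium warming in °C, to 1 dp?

Net feedback parameter λ = (−3.4) + (+1.1) + (+0.24) = -2.06 W/m²/K.
ΔT = −F/λ = −8.53/(-2.06) = 4.1 °C.

4.1 °C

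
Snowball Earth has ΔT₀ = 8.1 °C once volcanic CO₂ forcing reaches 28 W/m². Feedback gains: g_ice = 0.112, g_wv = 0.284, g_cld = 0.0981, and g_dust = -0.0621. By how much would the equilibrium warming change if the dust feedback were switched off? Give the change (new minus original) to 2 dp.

1.75 °C

Original: g = 0.432, ΔT = 8.1/(1−0.432) = 14.2606 °C.
Without dust: g' = 0.4941, ΔT' = 8.1/(1−0.4941) = 16.0111 °C.
Change = 16.0111 − 14.2606 = 1.75 °C.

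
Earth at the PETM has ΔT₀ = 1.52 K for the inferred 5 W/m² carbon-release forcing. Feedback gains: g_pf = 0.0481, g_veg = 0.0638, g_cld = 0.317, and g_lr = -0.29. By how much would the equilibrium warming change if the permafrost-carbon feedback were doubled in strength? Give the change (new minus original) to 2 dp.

Original: g = 0.1389, ΔT = 1.52/(1−0.1389) = 1.7652 K.
With doubled permafrost-carbon: g' = 0.187, ΔT' = 1.52/(1−0.187) = 1.8696 K.
Change = 1.8696 − 1.7652 = 0.10 K.

0.10 K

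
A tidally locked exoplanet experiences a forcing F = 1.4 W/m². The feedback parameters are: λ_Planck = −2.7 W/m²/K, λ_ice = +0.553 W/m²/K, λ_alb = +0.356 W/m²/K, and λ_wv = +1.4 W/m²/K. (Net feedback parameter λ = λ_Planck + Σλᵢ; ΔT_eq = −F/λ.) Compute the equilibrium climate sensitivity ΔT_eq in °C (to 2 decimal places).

3.58 °C

Net feedback parameter λ = (−2.7) + (+0.553) + (+0.356) + (+1.4) = -0.391 W/m²/K.
ΔT = −F/λ = −1.4/(-0.391) = 3.58 °C.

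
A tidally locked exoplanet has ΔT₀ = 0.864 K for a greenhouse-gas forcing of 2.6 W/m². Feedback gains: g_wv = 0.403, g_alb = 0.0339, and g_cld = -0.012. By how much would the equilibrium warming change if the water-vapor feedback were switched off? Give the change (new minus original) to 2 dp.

Original: g = 0.4249, ΔT = 0.864/(1−0.4249) = 1.5023 K.
Without water-vapor: g' = 0.0219, ΔT' = 0.864/(1−0.0219) = 0.8833 K.
Change = 0.8833 − 1.5023 = -0.62 K.

-0.62 K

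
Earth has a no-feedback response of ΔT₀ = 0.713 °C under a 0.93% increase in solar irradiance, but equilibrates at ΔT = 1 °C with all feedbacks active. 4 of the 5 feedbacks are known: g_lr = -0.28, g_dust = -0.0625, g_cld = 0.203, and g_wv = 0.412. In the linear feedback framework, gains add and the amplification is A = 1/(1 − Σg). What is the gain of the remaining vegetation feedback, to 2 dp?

0.01

Amplification A = ΔT/ΔT₀ = 1/0.713 = 1.403.
Total gain g = 1 − 1/A = 1 − 1/1.403 = 0.2872.
Known gains sum to -0.28 − 0.0625 + 0.203 + 0.412 = 0.2725.
g_veg = 0.2872 − 0.2725 = 0.01.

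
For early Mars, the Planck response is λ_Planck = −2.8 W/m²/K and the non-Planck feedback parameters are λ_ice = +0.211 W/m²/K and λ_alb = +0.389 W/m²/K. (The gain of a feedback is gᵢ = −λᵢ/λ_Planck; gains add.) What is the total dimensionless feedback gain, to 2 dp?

Convert to gains: g_ice = 0.211/2.8 = 0.07536; g_alb = 0.389/2.8 = 0.1389.
Total gain g = 0.21426.

0.21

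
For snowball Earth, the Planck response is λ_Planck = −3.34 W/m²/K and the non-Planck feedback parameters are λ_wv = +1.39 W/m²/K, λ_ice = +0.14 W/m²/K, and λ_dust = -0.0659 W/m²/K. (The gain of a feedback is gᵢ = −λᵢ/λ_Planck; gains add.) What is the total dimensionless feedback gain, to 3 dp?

0.438

Convert to gains: g_wv = 1.39/3.34 = 0.4162; g_ice = 0.14/3.34 = 0.04192; g_dust = -0.0659/3.34 = -0.01973.
Total gain g = 0.43839.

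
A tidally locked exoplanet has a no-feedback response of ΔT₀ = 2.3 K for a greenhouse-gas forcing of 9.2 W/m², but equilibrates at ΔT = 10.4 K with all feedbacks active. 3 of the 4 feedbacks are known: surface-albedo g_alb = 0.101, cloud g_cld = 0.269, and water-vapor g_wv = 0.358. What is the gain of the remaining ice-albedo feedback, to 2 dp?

0.05

Amplification A = ΔT/ΔT₀ = 10.4/2.3 = 4.522.
Total gain g = 1 − 1/A = 1 − 1/4.522 = 0.7789.
Known gains sum to 0.101 + 0.269 + 0.358 = 0.728.
g_ice = 0.7789 − 0.728 = 0.05.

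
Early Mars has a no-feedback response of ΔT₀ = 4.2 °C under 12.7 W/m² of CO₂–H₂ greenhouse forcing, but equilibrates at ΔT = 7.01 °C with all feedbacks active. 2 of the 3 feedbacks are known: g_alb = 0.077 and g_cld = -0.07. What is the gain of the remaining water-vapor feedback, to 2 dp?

Amplification A = ΔT/ΔT₀ = 7.01/4.2 = 1.669.
Total gain g = 1 − 1/A = 1 − 1/1.669 = 0.4008.
Known gains sum to 0.077 − 0.07 = 0.007.
g_wv = 0.4008 − 0.007 = 0.39.

0.39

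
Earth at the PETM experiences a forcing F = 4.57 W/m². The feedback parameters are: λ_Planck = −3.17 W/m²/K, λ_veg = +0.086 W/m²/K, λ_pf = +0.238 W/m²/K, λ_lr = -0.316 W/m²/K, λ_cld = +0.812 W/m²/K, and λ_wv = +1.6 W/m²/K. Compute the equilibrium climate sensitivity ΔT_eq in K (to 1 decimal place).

6.1 K

Net feedback parameter λ = (−3.17) + (+0.086) + (+0.238) + (-0.316) + (+0.812) + (+1.6) = -0.75 W/m²/K.
ΔT = −F/λ = −4.57/(-0.75) = 6.1 K.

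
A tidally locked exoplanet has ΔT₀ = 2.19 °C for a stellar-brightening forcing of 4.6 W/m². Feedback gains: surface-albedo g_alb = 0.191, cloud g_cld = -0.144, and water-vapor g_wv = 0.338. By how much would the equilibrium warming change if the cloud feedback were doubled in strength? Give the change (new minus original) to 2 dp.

Original: g = 0.385, ΔT = 2.19/(1−0.385) = 3.5610 °C.
With doubled cloud: g' = 0.241, ΔT' = 2.19/(1−0.241) = 2.8854 °C.
Change = 2.8854 − 3.5610 = -0.68 °C.

-0.68 °C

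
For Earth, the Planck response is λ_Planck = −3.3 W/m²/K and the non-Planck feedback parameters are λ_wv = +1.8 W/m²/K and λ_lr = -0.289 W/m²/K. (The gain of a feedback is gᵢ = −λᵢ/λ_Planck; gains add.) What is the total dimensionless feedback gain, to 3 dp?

Convert to gains: g_wv = 1.8/3.3 = 0.5455; g_lr = -0.289/3.3 = -0.08758.
Total gain g = 0.45792.

0.458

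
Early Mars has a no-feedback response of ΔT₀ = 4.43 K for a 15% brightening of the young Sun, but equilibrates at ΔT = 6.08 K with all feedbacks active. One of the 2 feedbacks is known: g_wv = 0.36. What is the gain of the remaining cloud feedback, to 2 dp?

-0.09

Amplification A = ΔT/ΔT₀ = 6.08/4.43 = 1.372.
Total gain g = 1 − 1/A = 1 − 1/1.372 = 0.2711.
The known gain is 0.36.
g_cld = 0.2711 − 0.36 = -0.09.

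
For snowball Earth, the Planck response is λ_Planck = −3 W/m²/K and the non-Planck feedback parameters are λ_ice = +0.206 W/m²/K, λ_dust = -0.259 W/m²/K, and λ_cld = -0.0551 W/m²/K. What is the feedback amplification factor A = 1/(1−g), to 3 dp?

Convert to gains: g_ice = 0.206/3 = 0.06867; g_dust = -0.259/3 = -0.08633; g_cld = -0.0551/3 = -0.01837.
Total gain g = -0.03603.
A = 1/(1 + 0.03603) = 0.965.

0.965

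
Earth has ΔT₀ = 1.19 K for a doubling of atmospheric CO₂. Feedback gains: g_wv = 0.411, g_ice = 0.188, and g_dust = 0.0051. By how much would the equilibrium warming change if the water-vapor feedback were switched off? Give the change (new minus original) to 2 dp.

Original: g = 0.6041, ΔT = 1.19/(1−0.6041) = 3.0058 K.
Without water-vapor: g' = 0.1931, ΔT' = 1.19/(1−0.1931) = 1.4748 K.
Change = 1.4748 − 3.0058 = -1.53 K.

-1.53 K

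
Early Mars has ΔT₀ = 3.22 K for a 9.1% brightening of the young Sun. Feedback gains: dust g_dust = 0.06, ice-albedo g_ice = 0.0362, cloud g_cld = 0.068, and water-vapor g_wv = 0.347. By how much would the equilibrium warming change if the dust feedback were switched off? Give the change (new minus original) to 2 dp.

-0.72 K

Original: g = 0.5112, ΔT = 3.22/(1−0.5112) = 6.5876 K.
Without dust: g' = 0.4512, ΔT' = 3.22/(1−0.4512) = 5.8673 K.
Change = 5.8673 − 6.5876 = -0.72 K.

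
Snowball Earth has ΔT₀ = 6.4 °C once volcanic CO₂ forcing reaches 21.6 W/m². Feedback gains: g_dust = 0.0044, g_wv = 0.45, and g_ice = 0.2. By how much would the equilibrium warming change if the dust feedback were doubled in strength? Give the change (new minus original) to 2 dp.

Original: g = 0.6544, ΔT = 6.4/(1−0.6544) = 18.5185 °C.
With doubled dust: g' = 0.6588, ΔT' = 6.4/(1−0.6588) = 18.7573 °C.
Change = 18.7573 − 18.5185 = 0.24 °C.

0.24 °C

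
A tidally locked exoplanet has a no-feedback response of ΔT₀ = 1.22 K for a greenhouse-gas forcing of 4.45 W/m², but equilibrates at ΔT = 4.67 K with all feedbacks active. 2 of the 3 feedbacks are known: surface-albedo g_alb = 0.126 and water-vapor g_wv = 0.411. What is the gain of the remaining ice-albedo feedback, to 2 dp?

Amplification A = ΔT/ΔT₀ = 4.67/1.22 = 3.828.
Total gain g = 1 − 1/A = 1 − 1/3.828 = 0.7388.
Known gains sum to 0.126 + 0.411 = 0.537.
g_ice = 0.7388 − 0.537 = 0.20.

0.20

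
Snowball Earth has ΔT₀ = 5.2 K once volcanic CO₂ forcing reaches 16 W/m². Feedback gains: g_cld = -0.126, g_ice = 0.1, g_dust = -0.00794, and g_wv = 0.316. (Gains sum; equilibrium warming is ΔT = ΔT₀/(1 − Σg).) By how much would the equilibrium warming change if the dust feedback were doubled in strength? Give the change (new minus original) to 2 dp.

Original: g = 0.28206, ΔT = 5.2/(1−0.28206) = 7.2429 K.
With doubled dust: g' = 0.27412, ΔT' = 5.2/(1−0.27412) = 7.1637 K.
Change = 7.1637 − 7.2429 = -0.08 K.

-0.08 K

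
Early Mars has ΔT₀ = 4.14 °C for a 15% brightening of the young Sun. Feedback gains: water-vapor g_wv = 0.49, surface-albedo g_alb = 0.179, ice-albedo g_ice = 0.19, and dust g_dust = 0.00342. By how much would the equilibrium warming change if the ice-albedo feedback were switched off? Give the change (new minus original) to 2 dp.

-17.45 °C

Original: g = 0.86242, ΔT = 4.14/(1−0.86242) = 30.0916 °C.
Without ice-albedo: g' = 0.67242, ΔT' = 4.14/(1−0.67242) = 12.6381 °C.
Change = 12.6381 − 30.0916 = -17.45 °C.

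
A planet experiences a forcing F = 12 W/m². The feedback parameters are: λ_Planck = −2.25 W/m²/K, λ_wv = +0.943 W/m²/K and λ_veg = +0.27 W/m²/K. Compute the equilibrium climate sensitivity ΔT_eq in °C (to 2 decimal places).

Net feedback parameter λ = (−2.25) + (+0.943) + (+0.27) = -1.037 W/m²/K.
ΔT = −F/λ = −12/(-1.037) = 11.57 °C.

11.57 °C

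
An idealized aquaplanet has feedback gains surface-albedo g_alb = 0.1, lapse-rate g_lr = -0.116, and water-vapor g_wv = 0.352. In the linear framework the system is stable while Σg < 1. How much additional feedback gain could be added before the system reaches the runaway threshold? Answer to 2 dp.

0.66

Current total gain = 0.1 − 0.116 + 0.352 = 0.336.
Margin to runaway = 1 − 0.336 = 0.66.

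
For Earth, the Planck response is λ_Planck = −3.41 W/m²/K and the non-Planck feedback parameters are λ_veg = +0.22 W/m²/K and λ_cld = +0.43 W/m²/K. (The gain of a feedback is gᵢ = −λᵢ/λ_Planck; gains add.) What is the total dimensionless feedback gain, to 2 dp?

0.19

Convert to gains: g_veg = 0.22/3.41 = 0.06452; g_cld = 0.43/3.41 = 0.1261.
Total gain g = 0.19062.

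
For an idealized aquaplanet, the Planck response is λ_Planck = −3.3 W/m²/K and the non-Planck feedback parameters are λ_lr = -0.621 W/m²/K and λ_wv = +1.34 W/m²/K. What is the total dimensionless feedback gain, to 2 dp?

Convert to gains: g_lr = -0.621/3.3 = -0.1882; g_wv = 1.34/3.3 = 0.4061.
Total gain g = 0.2179.

0.22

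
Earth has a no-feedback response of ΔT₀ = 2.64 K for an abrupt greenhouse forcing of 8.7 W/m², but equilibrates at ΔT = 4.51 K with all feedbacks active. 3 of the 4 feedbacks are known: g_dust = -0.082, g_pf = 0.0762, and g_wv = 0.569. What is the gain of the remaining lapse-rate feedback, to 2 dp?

Amplification A = ΔT/ΔT₀ = 4.51/2.64 = 1.708.
Total gain g = 1 − 1/A = 1 − 1/1.708 = 0.4145.
Known gains sum to -0.082 + 0.0762 + 0.569 = 0.5632.
g_lr = 0.4145 − 0.5632 = -0.15.

-0.15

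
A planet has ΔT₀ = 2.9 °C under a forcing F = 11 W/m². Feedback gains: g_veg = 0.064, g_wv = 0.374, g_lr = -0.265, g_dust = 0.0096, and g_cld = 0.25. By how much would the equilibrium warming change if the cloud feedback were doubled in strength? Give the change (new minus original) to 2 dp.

Original: g = 0.4326, ΔT = 2.9/(1−0.4326) = 5.1110 °C.
With doubled cloud: g' = 0.6826, ΔT' = 2.9/(1−0.6826) = 9.1367 °C.
Change = 9.1367 − 5.1110 = 4.03 °C.

4.03 °C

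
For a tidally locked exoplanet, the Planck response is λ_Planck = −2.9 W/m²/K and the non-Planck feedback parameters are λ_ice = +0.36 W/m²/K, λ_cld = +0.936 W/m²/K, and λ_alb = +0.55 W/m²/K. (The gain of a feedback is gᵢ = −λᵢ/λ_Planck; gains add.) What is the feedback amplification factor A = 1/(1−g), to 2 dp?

2.75

Convert to gains: g_ice = 0.36/2.9 = 0.1241; g_cld = 0.936/2.9 = 0.3228; g_alb = 0.55/2.9 = 0.1897.
Total gain g = 0.6366.
A = 1/(1 − 0.6366) = 2.75.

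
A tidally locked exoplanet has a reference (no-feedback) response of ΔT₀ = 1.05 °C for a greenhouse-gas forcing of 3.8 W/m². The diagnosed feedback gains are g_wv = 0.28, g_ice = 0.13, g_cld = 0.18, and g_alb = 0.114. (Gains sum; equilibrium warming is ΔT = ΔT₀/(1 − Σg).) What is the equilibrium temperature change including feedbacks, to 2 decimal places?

Total gain g = 0.28 + 0.13 + 0.18 + 0.114 = 0.704.
Amplification A = 1/(1 − 0.704) = 3.378.
ΔT = 1.05 × 3.378 = 3.55 °C.

3.55 °C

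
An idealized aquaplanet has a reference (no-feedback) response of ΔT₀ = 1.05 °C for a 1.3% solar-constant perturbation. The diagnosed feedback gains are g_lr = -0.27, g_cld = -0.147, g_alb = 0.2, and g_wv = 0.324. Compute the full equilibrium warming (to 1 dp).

1.2 °C

Total gain g = -0.27 − 0.147 + 0.2 + 0.324 = 0.107.
Amplification A = 1/(1 − 0.107) = 1.12.
ΔT = 1.05 × 1.12 = 1.2 °C.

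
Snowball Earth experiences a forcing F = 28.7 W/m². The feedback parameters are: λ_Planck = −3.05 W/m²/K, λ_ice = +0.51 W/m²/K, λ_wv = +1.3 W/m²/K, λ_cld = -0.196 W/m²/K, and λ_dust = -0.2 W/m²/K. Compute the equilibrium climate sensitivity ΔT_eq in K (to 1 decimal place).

Net feedback parameter λ = (−3.05) + (+0.51) + (+1.3) + (-0.196) + (-0.2) = -1.636 W/m²/K.
ΔT = −F/λ = −28.7/(-1.636) = 17.5 K.

17.5 K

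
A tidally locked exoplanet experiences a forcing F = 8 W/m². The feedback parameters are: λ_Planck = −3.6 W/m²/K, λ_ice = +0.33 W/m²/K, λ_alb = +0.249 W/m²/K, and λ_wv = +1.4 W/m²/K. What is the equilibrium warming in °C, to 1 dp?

4.9 °C

Net feedback parameter λ = (−3.6) + (+0.33) + (+0.249) + (+1.4) = -1.621 W/m²/K.
ΔT = −F/λ = −8/(-1.621) = 4.9 °C.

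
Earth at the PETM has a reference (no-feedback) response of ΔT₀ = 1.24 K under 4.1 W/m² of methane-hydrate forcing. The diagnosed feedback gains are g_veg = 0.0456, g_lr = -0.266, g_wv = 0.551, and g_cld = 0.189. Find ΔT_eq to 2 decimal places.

Total gain g = 0.0456 − 0.266 + 0.551 + 0.189 = 0.5196.
Amplification A = 1/(1 − 0.5196) = 2.082.
ΔT = 1.24 × 2.082 = 2.58 K.

2.58 K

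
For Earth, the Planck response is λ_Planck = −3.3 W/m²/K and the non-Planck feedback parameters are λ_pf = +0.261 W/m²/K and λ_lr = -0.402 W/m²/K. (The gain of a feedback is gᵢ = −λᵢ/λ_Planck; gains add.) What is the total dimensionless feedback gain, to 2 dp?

Convert to gains: g_pf = 0.261/3.3 = 0.07909; g_lr = -0.402/3.3 = -0.1218.
Total gain g = -0.04271.

-0.04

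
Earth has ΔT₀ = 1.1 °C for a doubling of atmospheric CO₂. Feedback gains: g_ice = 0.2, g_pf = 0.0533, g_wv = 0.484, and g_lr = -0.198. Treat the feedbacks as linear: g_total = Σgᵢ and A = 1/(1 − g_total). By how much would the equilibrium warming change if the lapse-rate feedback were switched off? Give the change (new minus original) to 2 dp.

Original: g = 0.5393, ΔT = 1.1/(1−0.5393) = 2.3877 °C.
Without lapse-rate: g' = 0.7373, ΔT' = 1.1/(1−0.7373) = 4.1873 °C.
Change = 4.1873 − 2.3877 = 1.80 °C.

1.80 °C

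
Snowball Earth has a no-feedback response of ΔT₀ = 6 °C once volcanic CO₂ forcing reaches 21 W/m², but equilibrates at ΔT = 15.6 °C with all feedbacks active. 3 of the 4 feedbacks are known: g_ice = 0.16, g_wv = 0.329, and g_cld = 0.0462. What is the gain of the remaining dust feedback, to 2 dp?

0.08

Amplification A = ΔT/ΔT₀ = 15.6/6 = 2.6.
Total gain g = 1 − 1/A = 1 − 1/2.6 = 0.6154.
Known gains sum to 0.16 + 0.329 + 0.0462 = 0.5352.
g_dust = 0.6154 − 0.5352 = 0.08.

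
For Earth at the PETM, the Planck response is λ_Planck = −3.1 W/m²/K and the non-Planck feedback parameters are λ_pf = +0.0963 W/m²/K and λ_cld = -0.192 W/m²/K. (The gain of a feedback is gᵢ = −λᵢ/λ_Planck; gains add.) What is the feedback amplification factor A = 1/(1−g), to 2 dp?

Convert to gains: g_pf = 0.0963/3.1 = 0.03106; g_cld = -0.192/3.1 = -0.06194.
Total gain g = -0.03088.
A = 1/(1 + 0.03088) = 0.97.

0.97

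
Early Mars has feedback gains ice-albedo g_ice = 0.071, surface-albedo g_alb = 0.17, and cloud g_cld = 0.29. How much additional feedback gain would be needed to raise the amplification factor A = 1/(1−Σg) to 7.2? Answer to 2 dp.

Current total gain = 0.531.
Target gain for A = 7.2: g* = 1 − 1/7.2 = 0.8611.
Additional gain needed = 0.8611 − 0.531 = 0.33.

0.33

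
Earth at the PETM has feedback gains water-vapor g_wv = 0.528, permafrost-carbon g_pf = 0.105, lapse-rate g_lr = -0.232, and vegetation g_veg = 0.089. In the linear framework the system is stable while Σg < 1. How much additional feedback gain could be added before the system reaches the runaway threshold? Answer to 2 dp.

Current total gain = 0.528 + 0.105 − 0.232 + 0.089 = 0.49.
Margin to runaway = 1 − 0.49 = 0.51.

0.51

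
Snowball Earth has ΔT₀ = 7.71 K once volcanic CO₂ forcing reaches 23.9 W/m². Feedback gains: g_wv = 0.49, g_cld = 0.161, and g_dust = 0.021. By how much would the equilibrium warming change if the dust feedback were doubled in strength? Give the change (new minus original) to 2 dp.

1.61 K

Original: g = 0.672, ΔT = 7.71/(1−0.672) = 23.5061 K.
With doubled dust: g' = 0.693, ΔT' = 7.71/(1−0.693) = 25.1140 K.
Change = 25.1140 − 23.5061 = 1.61 K.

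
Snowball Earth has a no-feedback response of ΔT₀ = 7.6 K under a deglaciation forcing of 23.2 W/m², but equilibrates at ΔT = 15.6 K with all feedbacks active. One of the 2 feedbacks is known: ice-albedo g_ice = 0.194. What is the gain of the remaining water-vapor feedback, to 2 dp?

0.32

Amplification A = ΔT/ΔT₀ = 15.6/7.6 = 2.053.
Total gain g = 1 − 1/A = 1 − 1/2.053 = 0.5129.
The known gain is 0.194.
g_wv = 0.5129 − 0.194 = 0.32.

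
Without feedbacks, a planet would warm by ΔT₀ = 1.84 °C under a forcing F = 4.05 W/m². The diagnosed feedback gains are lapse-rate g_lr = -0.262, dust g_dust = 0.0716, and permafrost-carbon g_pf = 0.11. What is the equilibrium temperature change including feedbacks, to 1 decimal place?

Total gain g = -0.262 + 0.0716 + 0.11 = -0.0804.
Amplification A = 1/(1 + 0.0804) = 0.9256.
ΔT = 1.84 × 0.9256 = 1.7 °C.

1.7 °C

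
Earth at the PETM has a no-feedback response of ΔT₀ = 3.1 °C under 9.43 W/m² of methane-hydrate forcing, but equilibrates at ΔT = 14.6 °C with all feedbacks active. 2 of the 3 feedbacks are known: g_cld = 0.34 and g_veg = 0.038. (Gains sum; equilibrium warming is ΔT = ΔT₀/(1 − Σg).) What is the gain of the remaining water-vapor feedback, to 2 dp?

0.41

Amplification A = ΔT/ΔT₀ = 14.6/3.1 = 4.71.
Total gain g = 1 − 1/A = 1 − 1/4.71 = 0.7877.
Known gains sum to 0.34 + 0.038 = 0.378.
g_wv = 0.7877 − 0.378 = 0.41.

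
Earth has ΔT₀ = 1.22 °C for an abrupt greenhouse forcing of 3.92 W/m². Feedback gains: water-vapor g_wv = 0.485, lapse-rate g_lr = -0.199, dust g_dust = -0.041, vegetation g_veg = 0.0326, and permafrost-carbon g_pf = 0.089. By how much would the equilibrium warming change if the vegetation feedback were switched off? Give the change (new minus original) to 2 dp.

Original: g = 0.3666, ΔT = 1.22/(1−0.3666) = 1.9261 °C.
Without vegetation: g' = 0.334, ΔT' = 1.22/(1−0.334) = 1.8318 °C.
Change = 1.8318 − 1.9261 = -0.09 °C.

-0.09 °C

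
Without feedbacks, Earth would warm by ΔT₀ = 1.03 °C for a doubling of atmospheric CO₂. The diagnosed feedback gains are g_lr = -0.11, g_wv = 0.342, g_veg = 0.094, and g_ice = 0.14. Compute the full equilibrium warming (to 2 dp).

1.93 °C

Total gain g = -0.11 + 0.342 + 0.094 + 0.14 = 0.466.
Amplification A = 1/(1 − 0.466) = 1.873.
ΔT = 1.03 × 1.873 = 1.93 °C.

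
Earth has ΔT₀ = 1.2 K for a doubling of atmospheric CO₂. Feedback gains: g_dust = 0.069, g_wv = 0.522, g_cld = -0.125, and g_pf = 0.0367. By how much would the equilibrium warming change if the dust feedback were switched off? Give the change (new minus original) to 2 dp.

Original: g = 0.5027, ΔT = 1.2/(1−0.5027) = 2.4130 K.
Without dust: g' = 0.4337, ΔT' = 1.2/(1−0.4337) = 2.1190 K.
Change = 2.1190 − 2.4130 = -0.29 K.

-0.29 K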